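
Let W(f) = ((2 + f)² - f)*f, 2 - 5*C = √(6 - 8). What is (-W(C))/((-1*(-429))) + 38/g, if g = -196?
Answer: -1041023/5255250 + 34*I*√2/10725 ≈ -0.19809 + 0.0044833*I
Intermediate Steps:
C = ⅖ - I*√2/5 (C = ⅖ - √(6 - 8)/5 = ⅖ - I*√2/5 ≈ 0.4 - 0.28284*I)
W(f) = f*((2 + f)² - f)
(-W(C))/((-1*(-429))) + 38/g = (-(-1)*(⅖ - I*√2/5)*((⅖ - I*√2/5) - (2 + (⅖ - I*√2/5))²))/((-1*(-429))) + 38/(-196) = -(-1)*(⅖ - I*√2/5)*((⅖ - I*√2/5) - (12/5 - I*√2/5)²)/429 + 38*(-1/196) = -(-1)*(⅖ - I*√2/5)*(⅖ - (12/5 - I*√2/5)² - I*√2/5)*(1/429) - 19/98 = ((⅖ - I*√2/5)*(⅖ - (12/5 - I*√2/5)² - I*√2/5))*(1/429) - 19/98 = (⅖ - I*√2/5)*(⅖ - (12/5 - I*√2/5)² - I*√2/5)/429 - 19/98 = -19/98 + (⅖ - I*√2/5)*(⅖ - (12/5 - I*√2/5)² - I*√2/5)/429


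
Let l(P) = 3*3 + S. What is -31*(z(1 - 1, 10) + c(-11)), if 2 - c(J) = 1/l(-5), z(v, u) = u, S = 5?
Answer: -5177/14 ≈ -369.79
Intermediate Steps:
l(P) = 14 (l(P) = 3*3 + 5 = 9 + 5 = 14)
c(J) = 27/14 (c(J) = 2 - 1/14 = 27/14)
-31*(z(1 - 1, 10) + c(-11)) = -31*(10 + 27/14) = -31*167/14 = -5177/14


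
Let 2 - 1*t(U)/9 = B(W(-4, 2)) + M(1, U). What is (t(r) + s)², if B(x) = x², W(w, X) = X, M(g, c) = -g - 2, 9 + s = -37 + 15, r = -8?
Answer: 484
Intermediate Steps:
s = -31 (s = -9 + (-37 + 15) = -9 - 22 = -31)
M(g, c) = -2 - g
t(U) = 9 (t(U) = 18 - 9*(2² + (-2 - 1*1)) = 18 - 9*(4 + (-2 - 1)) = 18 - 9*(4 - 3) = 18 - 9*1 = 18 - 9 = 9)
(t(r) + s)² = (9 - 31)² = (-22)² = 484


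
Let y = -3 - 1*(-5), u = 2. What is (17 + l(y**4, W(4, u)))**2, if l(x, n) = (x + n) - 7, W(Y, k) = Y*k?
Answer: 1156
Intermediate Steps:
y = 2 (y = -3 + 5 = 2)
l(x, n) = -7 + n + x (l(x, n) = (n + x) - 7 = -7 + n + x)
(17 + l(y**4, W(4, u)))**2 = (17 + (-7 + 4*2 + 2**4))**2 = (17 + (-7 + 8 + 16))**2 = (17 + 17)**2 = 34**2 = 1156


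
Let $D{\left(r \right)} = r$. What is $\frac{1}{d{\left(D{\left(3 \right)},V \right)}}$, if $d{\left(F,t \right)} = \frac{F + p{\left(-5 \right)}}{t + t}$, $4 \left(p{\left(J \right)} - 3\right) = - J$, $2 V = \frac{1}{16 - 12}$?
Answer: $\frac{1}{29} \approx 0.034483$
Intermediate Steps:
$V = \frac{1}{8}$ ($V = \frac{1}{2 \left(16 - 12\right)} = \frac{1}{2 \cdot 4} = \frac{1}{2} \cdot \frac{1}{4} = \frac{1}{8} \approx 0.125$)
$p{\left(J \right)} = 3 - \frac{J}{4}$ ($p{\left(J \right)} = 3 + \frac{\left(-1\right) J}{4} = 3 - \frac{J}{4}$)
$d{\left(F,t \right)} = \frac{\frac{17}{4} + F}{2 t}$ ($d{\left(F,t \right)} = \frac{F + \left(3 - - \frac{5}{4}\right)}{t + t} = \frac{F + \left(3 + \frac{5}{4}\right)}{2 t} = \left(F + \frac{17}{4}\right) \frac{1}{2 t} = \left(\frac{17}{4} + F\right) \frac{1}{2 t} = \frac{\frac{17}{4} + F}{2 t}$)
$\frac{1}{d{\left(D{\left(3 \right)},V \right)}} = \frac{1}{\frac{1}{8} \frac{1}{\frac{1}{8}} \left(17 + 4 \cdot 3\right)} = \frac{1}{\frac{1}{8} \cdot 8 \left(17 + 12\right)} = \frac{1}{\frac{1}{8} \cdot 8 \cdot 29} = \frac{1}{29}$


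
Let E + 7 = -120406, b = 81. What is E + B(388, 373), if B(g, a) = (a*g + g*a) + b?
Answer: 169116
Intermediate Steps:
B(g, a) = 81 + 2*a*g (B(g, a) = (a*g + g*a) + 81 = (a*g + a*g) + 81 = 2*a*g + 81 = 81 + 2*a*g)
E = -120413 (E = -7 - 120406 = -120413)
E + B(388, 373) = -120413 + (81 + 2*373*388) = -120413 + (81 + 289448) = -120413 + 289529 = 169116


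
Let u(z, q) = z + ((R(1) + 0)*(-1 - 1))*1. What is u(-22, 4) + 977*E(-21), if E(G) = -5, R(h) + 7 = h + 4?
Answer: -4903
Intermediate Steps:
R(h) = -3 + h (R(h) = -7 + (h + 4) = -7 + (4 + h) = -3 + h)
u(z, q) = 4 + z (u(z, q) = z + (((-3 + 1) + 0)*(-1 - 1))*1 = z + ((-2 + 0)*(-2))*1 = z - 2*(-2)*1 = z + 4*1 = z + 4 = 4 + z)
u(-22, 4) + 977*E(-21) = (4 - 22) + 977*(-5) = -18 - 4885 = -4903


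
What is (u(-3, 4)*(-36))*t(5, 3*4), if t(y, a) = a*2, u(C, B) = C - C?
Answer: 0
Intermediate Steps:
u(C, B) = 0
t(y, a) = 2*a
(u(-3, 4)*(-36))*t(5, 3*4) = (0*(-36))*(2*(3*4)) = 0*(2*12) = 0*24 = 0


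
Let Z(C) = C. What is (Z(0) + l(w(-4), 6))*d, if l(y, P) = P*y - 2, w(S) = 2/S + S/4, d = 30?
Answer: -330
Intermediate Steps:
w(S) = 2/S + S/4 (w(S) = 2/S + S*(¼) = 2/S + S/4)
l(y, P) = -2 + P*y
(Z(0) + l(w(-4), 6))*d = (0 + (-2 + 6*(2/(-4) + (¼)*(-4))))*30 = (0 + (-2 + 6*(2*(-¼) - 1)))*30 = (0 + (-2 + 6*(-½ - 1)))*30 = (0 + (-2 + 6*(-3/2)))*30 = (0 + (-2 - 9))*30 = (0 - 11)*30 = -11*30 = -330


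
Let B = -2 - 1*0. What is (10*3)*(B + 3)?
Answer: 30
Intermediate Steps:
B = -2 (B = -2 + 0 = -2)
(10*3)*(B + 3) = (10*3)*(-2 + 3) = 30*1 = 30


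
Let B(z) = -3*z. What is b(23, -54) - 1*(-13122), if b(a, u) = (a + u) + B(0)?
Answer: 13091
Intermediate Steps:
b(a, u) = a + u (b(a, u) = (a + u) - 3*0 = (a + u) + 0 = a + u)
b(23, -54) - 1*(-13122) = (23 - 54) - 1*(-13122) = -31 + 13122 = 13091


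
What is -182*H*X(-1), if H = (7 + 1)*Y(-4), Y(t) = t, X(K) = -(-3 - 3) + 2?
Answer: 46592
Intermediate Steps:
X(K) = 8 (X(K) = -1*(-6) + 2 = 6 + 2 = 8)
H = -32 (H = (7 + 1)*(-4) = 8*(-4) = -32)
-182*H*X(-1) = -(-5824)*8 = -182*(-256) = 46592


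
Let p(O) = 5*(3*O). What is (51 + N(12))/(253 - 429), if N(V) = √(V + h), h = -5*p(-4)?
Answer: -51/176 - √78/88 ≈ -0.39013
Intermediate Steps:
p(O) = 15*O
h = 300 (h = -75*(-4) = -5*(-60) = 300)
N(V) = √(300 + V) (N(V) = √(V + 300) = √(300 + V))
(51 + N(12))/(253 - 429) = (51 + √(300 + 12))/(253 - 429) = (51 + √312)/(-176) = (51 + 2*√78)*(-1/176) = -51/176 - √78/88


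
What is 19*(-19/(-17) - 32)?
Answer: -9975/17 ≈ -586.76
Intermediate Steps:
19*(-19/(-17) - 32) = 19*(-19*(-1/17) - 32) = 19*(19/17 - 32) = 19*(-525/17) = -9975/17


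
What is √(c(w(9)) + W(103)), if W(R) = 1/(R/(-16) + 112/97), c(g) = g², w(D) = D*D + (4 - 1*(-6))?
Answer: √61851768337/2733 ≈ 90.999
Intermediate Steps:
w(D) = 10 + D² (w(D) = D² + (4 + 6) = D² + 10 = 10 + D²)
W(R) = 1/(112/97 - R/16) (W(R) = 1/(R*(-1/16) + 112*(1/97)) = 1/(-R/16 + 112/97) = 1/(112/97 - R/16))
√(c(w(9)) + W(103)) = √((10 + 9²)² - 1552/(-1792 + 97*103)) = √((10 + 81)² - 1552/(-1792 + 9991)) = √(91² - 1552/8199) = √(8281 - 1552*1/8199) = √(8281 - 1552/8199) = √(67894367/8199) = √61851768337/2733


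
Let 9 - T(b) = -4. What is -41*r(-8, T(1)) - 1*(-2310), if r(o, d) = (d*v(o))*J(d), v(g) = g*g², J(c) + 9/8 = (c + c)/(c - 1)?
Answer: 859730/3 ≈ 2.8658e+5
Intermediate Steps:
T(b) = 13 (T(b) = 9 - 1*(-4) = 9 + 4 = 13)
J(c) = -9/8 + 2*c/(-1 + c) (J(c) = -9/8 + (c + c)/(c - 1) = -9/8 + (2*c)/(-1 + c) = -9/8 + 2*c/(-1 + c))
v(g) = g³
r(o, d) = d*o³*(9 + 7*d)/(8*(-1 + d)) (r(o, d) = (d*o³)*((9 + 7*d)/(8*(-1 + d))) = d*o³*(9 + 7*d)/(8*(-1 + d)))
-41*r(-8, T(1)) - 1*(-2310) = -41*13*(-8)³*(9 + 7*13)/(8*(-1 + 13)) - 1*(-2310) = -41*13*(-512)*(9 + 91)/(8*12) + 2310 = -41*13*(-512)*100/(8*12) + 2310 = -41*(-20800/3) + 2310 = 852800/3 + 2310 = 859730/3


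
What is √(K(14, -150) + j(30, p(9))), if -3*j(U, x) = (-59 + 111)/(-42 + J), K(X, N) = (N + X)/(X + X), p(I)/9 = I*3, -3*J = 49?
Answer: I*√114/5 ≈ 2.1354*I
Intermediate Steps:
J = -49/3 (J = -⅓*49 = -49/3 ≈ -16.333)
p(I) = 27*I (p(I) = 9*(I*3) = 9*(3*I) = 27*I)
K(X, N) = (N + X)/(2*X) (K(X, N) = (N + X)/((2*X)) = (N + X)*(1/(2*X)) = (N + X)/(2*X))
j(U, x) = 52/175 (j(U, x) = -(-59 + 111)/(3*(-42 - 49/3)) = -52/(3*(-175/3)) = -52*(-3)/(3*175) = -⅓*(-156/175) = 52/175)
√(K(14, -150) + j(30, p(9))) = √((½)*(-150 + 14)/14 + 52/175) = √((½)*(1/14)*(-136) + 52/175) = √(-34/7 + 52/175) = √(-114/25) = I*√114/5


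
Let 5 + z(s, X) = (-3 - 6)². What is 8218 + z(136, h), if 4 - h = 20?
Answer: 8294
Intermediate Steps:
h = -16 (h = 4 - 1*20 = 4 - 20 = -16)
z(s, X) = 76 (z(s, X) = -5 + (-3 - 6)² = -5 + (-9)² = -5 + 81 = 76)
8218 + z(136, h) = 8218 + 76 = 8294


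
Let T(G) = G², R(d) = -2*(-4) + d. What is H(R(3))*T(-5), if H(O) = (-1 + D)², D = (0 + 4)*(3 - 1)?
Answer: 1225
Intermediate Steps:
R(d) = 8 + d
D = 8 (D = 4*2 = 8)
H(O) = 49 (H(O) = (-1 + 8)² = 7² = 49)
H(R(3))*T(-5) = 49*(-5)² = 49*25 = 1225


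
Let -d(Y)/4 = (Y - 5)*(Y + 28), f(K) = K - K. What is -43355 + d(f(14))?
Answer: -42795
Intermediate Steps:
f(K) = 0
d(Y) = -4*(-5 + Y)*(28 + Y) (d(Y) = -4*(Y - 5)*(Y + 28) = -4*(-5 + Y)*(28 + Y))
-43355 + d(f(14)) = -43355 + (560 - 92*0 - 4*0²) = -43355 + (560 + 0 - 4*0) = -43355 + (560 + 0 + 0) = -43355 + 560 = -42795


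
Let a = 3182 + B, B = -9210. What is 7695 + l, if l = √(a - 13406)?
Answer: 7695 + I*√19434 ≈ 7695.0 + 139.41*I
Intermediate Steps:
a = -6028 (a = 3182 - 9210 = -6028)
l = I*√19434 (l = √(-6028 - 13406) = √(-19434) = I*√19434 ≈ 139.41*I)
7695 + l = 7695 + I*√19434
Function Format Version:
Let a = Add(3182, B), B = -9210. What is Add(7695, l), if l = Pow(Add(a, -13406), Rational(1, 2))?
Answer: Add(7695, Mul(I, Pow(19434, Rational(1, 2)))) ≈ Add(7695.0, Mul(139.41, I))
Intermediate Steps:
a = -6028 (a = Add(3182, -9210) = -6028)
l = Mul(I, Pow(19434, Rational(1, 2))) (l = Pow(Add(-6028, -13406), Rational(1, 2)) = Pow(-19434, Rational(1, 2)) = Mul(I, Pow(19434, Rational(1, 2))) ≈ Mul(139.41, I))
Add(7695, l) = Add(7695, Mul(I, Pow(19434, Rational(1, 2))))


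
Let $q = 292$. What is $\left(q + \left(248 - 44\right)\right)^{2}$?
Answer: $246016$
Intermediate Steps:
$\left(q + \left(248 - 44\right)\right)^{2} = \left(292 + \left(248 - 44\right)\right)^{2} = \left(292 + 204\right)^{2} = 496^{2} = 246016$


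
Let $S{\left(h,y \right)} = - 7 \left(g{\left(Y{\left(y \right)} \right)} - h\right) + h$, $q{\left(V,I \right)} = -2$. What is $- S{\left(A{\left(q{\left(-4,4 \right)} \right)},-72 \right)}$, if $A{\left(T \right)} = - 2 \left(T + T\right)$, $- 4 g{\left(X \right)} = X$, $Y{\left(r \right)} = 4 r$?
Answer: $440$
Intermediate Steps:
$g{\left(X \right)} = - \frac{X}{4}$
$A{\left(T \right)} = - 4 T$ ($A{\left(T \right)} = - 2 \cdot 2 T = - 4 T$)
$S{\left(h,y \right)} = 7 y + 8 h$ ($S{\left(h,y \right)} = - 7 \left(- \frac{4 y}{4} - h\right) + h = - 7 \left(- y - h\right) + h = - 7 \left(- h - y\right) + h = \left(7 h + 7 y\right) + h = 7 y + 8 h$)
$- S{\left(A{\left(q{\left(-4,4 \right)} \right)},-72 \right)} = - (7 \left(-72\right) + 8 \left(\left(-4\right) \left(-2\right)\right)) = - (-504 + 8 \cdot 8) = - (-504 + 64) = \left(-1\right) \left(-440\right) = 440$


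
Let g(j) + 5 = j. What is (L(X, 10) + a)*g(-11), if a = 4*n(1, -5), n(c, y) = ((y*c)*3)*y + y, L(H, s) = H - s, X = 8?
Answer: -4448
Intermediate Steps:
g(j) = -5 + j
n(c, y) = y + 3*c*y**2 (n(c, y) = ((c*y)*3)*y + y = (3*c*y)*y + y = 3*c*y**2 + y = y + 3*c*y**2)
a = 280 (a = 4*(-5*(1 + 3*1*(-5))) = 4*(-5*(1 - 15)) = 4*(-5*(-14)) = 4*70 = 280)
(L(X, 10) + a)*g(-11) = ((8 - 1*10) + 280)*(-5 - 11) = ((8 - 10) + 280)*(-16) = (-2 + 280)*(-16) = 278*(-16) = -4448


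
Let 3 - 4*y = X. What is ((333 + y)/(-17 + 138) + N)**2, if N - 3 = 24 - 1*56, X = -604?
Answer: 146337409/234256 ≈ 624.69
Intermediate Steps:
y = 607/4 (y = 3/4 - 1/4*(-604) = 3/4 + 151 = 607/4 ≈ 151.75)
N = -29 (N = 3 + (24 - 1*56) = 3 + (24 - 56) = 3 - 32 = -29)
((333 + y)/(-17 + 138) + N)**2 = ((333 + 607/4)/(-17 + 138) - 29)**2 = ((1939/4)/121 - 29)**2 = ((1939/4)*(1/121) - 29)**2 = (1939/484 - 29)**2 = (-12097/484)**2 = 146337409/234256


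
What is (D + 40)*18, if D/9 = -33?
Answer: -4626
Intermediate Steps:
D = -297 (D = 9*(-33) = -297)
(D + 40)*18 = (-297 + 40)*18 = -257*18 = -4626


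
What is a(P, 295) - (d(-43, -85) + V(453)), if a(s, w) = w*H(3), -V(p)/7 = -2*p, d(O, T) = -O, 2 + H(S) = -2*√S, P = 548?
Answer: -6975 - 590*√3 ≈ -7996.9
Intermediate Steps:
H(S) = -2 - 2*√S
V(p) = 14*p (V(p) = -(-14)*p = 14*p)
a(s, w) = w*(-2 - 2*√3)
a(P, 295) - (d(-43, -85) + V(453)) = -2*295*(1 + √3) - (-1*(-43) + 14*453) = (-590 - 590*√3) - (43 + 6342) = (-590 - 590*√3) - 1*6385 = (-590 - 590*√3) - 6385 = -6975 - 590*√3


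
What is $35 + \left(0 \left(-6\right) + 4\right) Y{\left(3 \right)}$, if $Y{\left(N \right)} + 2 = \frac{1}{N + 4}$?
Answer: $\frac{193}{7} \approx 27.571$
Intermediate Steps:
$Y{\left(N \right)} = -2 + \frac{1}{4 + N}$ ($Y{\left(N \right)} = -2 + \frac{1}{N + 4} = -2 + \frac{1}{4 + N}$)
$35 + \left(0 \left(-6\right) + 4\right) Y{\left(3 \right)} = 35 + \left(0 \left(-6\right) + 4\right) \frac{-7 - 6}{4 + 3} = 35 + \left(0 + 4\right) \frac{-7 - 6}{7} = 35 + 4 \cdot \frac{1}{7} \left(-13\right) = 35 + 4 \left(- \frac{13}{7}\right) = 35 - \frac{52}{7} = \frac{193}{7}$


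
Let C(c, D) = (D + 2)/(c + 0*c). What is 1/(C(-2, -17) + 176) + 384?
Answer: 140930/367 ≈ 384.01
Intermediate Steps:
C(c, D) = (2 + D)/c (C(c, D) = (2 + D)/(c + 0) = (2 + D)/c)
1/(C(-2, -17) + 176) + 384 = 1/((2 - 17)/(-2) + 176) + 384 = 1/(-1/2*(-15) + 176) + 384 = 1/(15/2 + 176) + 384 = 1/(367/2) + 384 = 2/367 + 384 = 140930/367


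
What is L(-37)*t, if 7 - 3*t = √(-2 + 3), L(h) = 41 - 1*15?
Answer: 52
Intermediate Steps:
L(h) = 26 (L(h) = 41 - 15 = 26)
t = 2 (t = 7/3 - √(-2 + 3)/3 = 7/3 - √1/3 = 7/3 - ⅓*1 = 7/3 - ⅓ = 2)
L(-37)*t = 26*2 = 52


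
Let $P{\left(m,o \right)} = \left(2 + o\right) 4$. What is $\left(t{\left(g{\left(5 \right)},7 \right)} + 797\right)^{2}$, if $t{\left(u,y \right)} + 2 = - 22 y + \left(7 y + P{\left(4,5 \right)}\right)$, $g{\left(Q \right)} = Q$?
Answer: $515524$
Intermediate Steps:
$P{\left(m,o \right)} = 8 + 4 o$
$t{\left(u,y \right)} = 26 - 15 y$ ($t{\left(u,y \right)} = -2 - \left(-28 + 15 y\right) = 26 - 15 y$)
$\left(t{\left(g{\left(5 \right)},7 \right)} + 797\right)^{2} = \left(\left(26 - 105\right) + 797\right)^{2} = \left(-79 + 797\right)^{2} = 718^{2} = 515524$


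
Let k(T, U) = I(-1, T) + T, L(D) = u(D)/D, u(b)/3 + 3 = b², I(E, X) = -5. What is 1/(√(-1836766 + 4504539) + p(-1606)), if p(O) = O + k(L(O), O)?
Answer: -16581893790/99724086089797 - 2579236*√2667773/99724086089797 ≈ -0.00020852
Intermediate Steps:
u(b) = -9 + 3*b²
L(D) = (-9 + 3*D²)/D
k(T, U) = -5 + T
p(O) = -5 - 9/O + 4*O (p(O) = O + (-5 + (-9/O + 3*O)) = O + (-5 - 9/O + 3*O) = -5 - 9/O + 4*O)
1/(√(-1836766 + 4504539) + p(-1606)) = 1/(√(-1836766 + 4504539) + (-5 - 9/(-1606) + 4*(-1606))) = 1/(√2667773 + (-5 - 9*(-1/1606) - 6424)) = 1/(√2667773 + (-5 + 9/1606 - 6424)) = 1/(√2667773 - 10324965/1606) = 1/(-10324965/1606 + √2667773)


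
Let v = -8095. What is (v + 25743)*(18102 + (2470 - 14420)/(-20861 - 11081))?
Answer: 5102266524016/15971 ≈ 3.1947e+8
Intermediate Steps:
(v + 25743)*(18102 + (2470 - 14420)/(-20861 - 11081)) = (-8095 + 25743)*(18102 + (2470 - 14420)/(-20861 - 11081)) = 17648*(18102 - 11950/(-31942)) = 17648*(18102 - 11950*(-1/31942)) = 17648*(18102 + 5975/15971) = 17648*(289113017/15971) = 5102266524016/15971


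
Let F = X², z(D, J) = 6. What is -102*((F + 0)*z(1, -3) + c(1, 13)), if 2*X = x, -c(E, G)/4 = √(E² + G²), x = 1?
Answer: -153 + 408*√170 ≈ 5166.7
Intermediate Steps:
c(E, G) = -4*√(E² + G²)
X = ½ (X = (½)*1 = ½ ≈ 0.50000)
F = ¼ (F = (½)² = ¼ ≈ 0.25000)
-102*((F + 0)*z(1, -3) + c(1, 13)) = -102*((¼ + 0)*6 - 4*√(1² + 13²)) = -102*((¼)*6 - 4*√(1 + 169)) = -102*(3/2 - 4*√170) = -153 + 408*√170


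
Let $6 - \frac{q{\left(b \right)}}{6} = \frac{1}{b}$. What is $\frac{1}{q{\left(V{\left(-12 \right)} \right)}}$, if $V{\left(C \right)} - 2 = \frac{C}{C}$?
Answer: $\frac{1}{34} \approx 0.029412$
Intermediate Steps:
$V{\left(C \right)} = 3$ ($V{\left(C \right)} = 2 + \frac{C}{C} = 2 + 1 = 3$)
$q{\left(b \right)} = 36 - \frac{6}{b}$
$\frac{1}{q{\left(V{\left(-12 \right)} \right)}} = \frac{1}{36 - \frac{6}{3}} = \frac{1}{36 - 2} = \frac{1}{34}$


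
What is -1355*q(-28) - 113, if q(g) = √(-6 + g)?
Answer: -113 - 1355*I*√34 ≈ -113.0 - 7900.9*I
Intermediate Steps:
-1355*q(-28) - 113 = -1355*√(-6 - 28) - 113 = -1355*I*√34 - 113 = -113 - 1355*I*√34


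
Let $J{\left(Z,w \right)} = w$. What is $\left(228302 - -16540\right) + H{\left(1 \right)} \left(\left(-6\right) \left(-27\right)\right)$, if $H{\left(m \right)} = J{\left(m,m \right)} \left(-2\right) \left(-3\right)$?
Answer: $245814$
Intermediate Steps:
$H{\left(m \right)} = 6 m$ ($H{\left(m \right)} = m \left(-2\right) \left(-3\right) = - 2 m \left(-3\right) = 6 m$)
$\left(228302 - -16540\right) + H{\left(1 \right)} \left(\left(-6\right) \left(-27\right)\right) = \left(228302 - -16540\right) + 6 \cdot 1 \left(\left(-6\right) \left(-27\right)\right) = \left(228302 + 16540\right) + 6 \cdot 162 = 244842 + 972 = 245814$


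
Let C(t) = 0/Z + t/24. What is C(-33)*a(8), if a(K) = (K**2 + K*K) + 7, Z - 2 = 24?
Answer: -1485/8 ≈ -185.63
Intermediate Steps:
Z = 26 (Z = 2 + 24 = 26)
C(t) = t/24 (C(t) = 0/26 + t/24 = 0*(1/26) + t*(1/24) = 0 + t/24 = t/24)
a(K) = 7 + 2*K**2 (a(K) = (K**2 + K**2) + 7 = 2*K**2 + 7 = 7 + 2*K**2)
C(-33)*a(8) = ((1/24)*(-33))*(7 + 2*8**2) = -11*(7 + 2*64)/8 = -11*(7 + 128)/8 = -11/8*135 = -1485/8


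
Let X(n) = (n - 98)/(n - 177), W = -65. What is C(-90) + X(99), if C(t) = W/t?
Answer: 83/117 ≈ 0.70940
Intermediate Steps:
C(t) = -65/t
X(n) = (-98 + n)/(-177 + n)
C(-90) + X(99) = -65/(-90) + (-98 + 99)/(-177 + 99) = -65*(-1/90) + 1/(-78) = 13/18 - 1/78*1 = 13/18 - 1/78 = 83/117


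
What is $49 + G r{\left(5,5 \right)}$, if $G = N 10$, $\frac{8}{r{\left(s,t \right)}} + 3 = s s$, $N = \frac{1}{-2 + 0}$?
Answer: $\frac{519}{11} \approx 47.182$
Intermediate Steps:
$N = - \frac{1}{2}$ ($N = \frac{1}{-2} = - \frac{1}{2} \approx -0.5$)
$r{\left(s,t \right)} = \frac{8}{-3 + s^{2}}$ ($r{\left(s,t \right)} = \frac{8}{-3 + s s} = \frac{8}{-3 + s^{2}}$)
$G = -5$ ($G = \left(- \frac{1}{2}\right) 10 = -5$)
$49 + G r{\left(5,5 \right)} = 49 - 5 \frac{8}{-3 + 5^{2}} = 49 - 5 \frac{8}{-3 + 25} = 49 - 5 \cdot \frac{8}{22} = 49 - 5 \cdot 8 \cdot \frac{1}{22} = 49 - \frac{20}{11} = \frac{519}{11}$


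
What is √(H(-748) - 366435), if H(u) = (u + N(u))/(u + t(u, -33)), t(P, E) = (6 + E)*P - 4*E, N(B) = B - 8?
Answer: I*√8780160036395/4895 ≈ 605.34*I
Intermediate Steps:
N(B) = -8 + B
t(P, E) = -4*E + P*(6 + E) (t(P, E) = P*(6 + E) - 4*E = -4*E + P*(6 + E))
H(u) = (-8 + 2*u)/(132 - 26*u) (H(u) = (u + (-8 + u))/(u + (-4*(-33) + 6*u - 33*u)) = (-8 + 2*u)/(u + (132 + 6*u - 33*u)) = (-8 + 2*u)/(u + (132 - 27*u)) = (-8 + 2*u)/(132 - 26*u))
√(H(-748) - 366435) = √((4 - 1*(-748))/(-66 + 13*(-748)) - 366435) = √((4 + 748)/(-66 - 9724) - 366435) = √(752/(-9790) - 366435) = √(-1/9790*752 - 366435) = √(-376/4895 - 366435) = √(-1793699701/4895) = I*√8780160036395/4895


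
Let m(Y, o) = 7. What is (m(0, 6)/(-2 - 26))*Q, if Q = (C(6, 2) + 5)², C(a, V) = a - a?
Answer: -25/4 ≈ -6.2500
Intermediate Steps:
C(a, V) = 0
Q = 25 (Q = (0 + 5)² = 5² = 25)
(m(0, 6)/(-2 - 26))*Q = (7/(-2 - 26))*25 = (7/(-28))*25 = -1/28*7*25 = -¼*25 = -25/4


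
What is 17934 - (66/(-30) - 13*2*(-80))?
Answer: 79281/5 ≈ 15856.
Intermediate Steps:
17934 - (66/(-30) - 13*2*(-80)) = 17934 - (66*(-1/30) - 26*(-80)) = 17934 - (-11/5 + 2080) = 17934 - 1*10389/5 = 17934 - 10389/5 = 79281/5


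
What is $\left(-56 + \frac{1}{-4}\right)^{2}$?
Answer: $\frac{50625}{16} \approx 3164.1$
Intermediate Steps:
$\left(-56 + \frac{1}{-4}\right)^{2} = \left(-56 - \frac{1}{4}\right)^{2} = \left(- \frac{225}{4}\right)^{2} = \frac{50625}{16}$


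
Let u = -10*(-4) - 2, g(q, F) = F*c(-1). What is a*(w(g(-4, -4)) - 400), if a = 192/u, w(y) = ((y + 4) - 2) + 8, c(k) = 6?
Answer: -39744/19 ≈ -2091.8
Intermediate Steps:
g(q, F) = 6*F (g(q, F) = F*6 = 6*F)
u = 38 (u = 40 - 2 = 38)
w(y) = 10 + y (w(y) = ((4 + y) - 2) + 8 = (2 + y) + 8 = 10 + y)
a = 96/19 (a = 192/38 = 192*(1/38) = 96/19 ≈ 5.0526)
a*(w(g(-4, -4)) - 400) = 96*((10 + 6*(-4)) - 400)/19 = 96*((10 - 24) - 400)/19 = 96*(-14 - 400)/19 = (96/19)*(-414) = -39744/19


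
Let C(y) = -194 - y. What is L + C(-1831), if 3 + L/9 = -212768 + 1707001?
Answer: 13449707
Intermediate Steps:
L = 13448070 (L = -27 + 9*(-212768 + 1707001) = -27 + 9*1494233 = -27 + 13448097 = 13448070)
L + C(-1831) = 13448070 + (-194 - 1*(-1831)) = 13448070 + (-194 + 1831) = 13448070 + 1637 = 13449707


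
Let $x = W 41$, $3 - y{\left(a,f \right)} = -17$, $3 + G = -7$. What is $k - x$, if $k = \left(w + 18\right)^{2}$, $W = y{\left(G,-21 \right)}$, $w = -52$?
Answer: $336$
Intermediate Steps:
$G = -10$ ($G = -3 - 7 = -10$)
$y{\left(a,f \right)} = 20$ ($y{\left(a,f \right)} = 3 - -17 = 3 + 17 = 20$)
$W = 20$
$x = 820$ ($x = 20 \cdot 41 = 820$)
$k = 1156$ ($k = \left(-52 + 18\right)^{2} = \left(-34\right)^{2} = 1156$)
$k - x = 1156 - 820 = 336$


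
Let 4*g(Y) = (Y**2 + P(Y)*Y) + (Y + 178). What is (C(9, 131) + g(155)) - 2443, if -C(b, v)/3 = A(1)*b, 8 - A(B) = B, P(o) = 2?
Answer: 3535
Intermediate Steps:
A(B) = 8 - B
C(b, v) = -21*b (C(b, v) = -3*(8 - 1*1)*b = -3*(8 - 1)*b = -21*b)
g(Y) = 89/2 + Y**2/4 + 3*Y/4 (g(Y) = ((Y**2 + 2*Y) + (Y + 178))/4 = ((Y**2 + 2*Y) + (178 + Y))/4 = (178 + Y**2 + 3*Y)/4 = 89/2 + Y**2/4 + 3*Y/4)
(C(9, 131) + g(155)) - 2443 = (-21*9 + (89/2 + (1/4)*155**2 + (3/4)*155)) - 2443 = (-189 + (89/2 + (1/4)*24025 + 465/4)) - 2443 = (-189 + (89/2 + 24025/4 + 465/4)) - 2443 = (-189 + 6167) - 2443 = 5978 - 2443 = 3535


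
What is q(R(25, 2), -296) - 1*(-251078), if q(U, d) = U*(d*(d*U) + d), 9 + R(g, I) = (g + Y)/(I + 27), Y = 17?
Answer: 4415187470/841 ≈ 5.2499e+6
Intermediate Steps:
R(g, I) = -9 + (17 + g)/(27 + I) (R(g, I) = -9 + (g + 17)/(I + 27) = -9 + (17 + g)/(27 + I))
q(U, d) = U*(d + U*d²) (q(U, d) = U*(d*(U*d) + d) = U*(U*d² + d) = U*(d + U*d²))
q(R(25, 2), -296) - 1*(-251078) = ((-226 + 25 - 9*2)/(27 + 2))*(-296)*(1 + ((-226 + 25 - 9*2)/(27 + 2))*(-296)) - 1*(-251078) = ((-226 + 25 - 18)/29)*(-296)*(1 + ((-226 + 25 - 18)/29)*(-296)) + 251078 = ((1/29)*(-219))*(-296)*(1 + ((1/29)*(-219))*(-296)) + 251078 = -219/29*(-296)*(1 - 219/29*(-296)) + 251078 = -219/29*(-296)*(1 + 64824/29) + 251078 = -219/29*(-296)*64853/29 + 251078 = 4204030872/841 + 251078 = 4415187470/841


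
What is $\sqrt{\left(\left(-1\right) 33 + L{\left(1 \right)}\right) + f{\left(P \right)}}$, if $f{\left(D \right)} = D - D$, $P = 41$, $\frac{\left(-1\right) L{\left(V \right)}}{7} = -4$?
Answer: $i \sqrt{5} \approx 2.2361 i$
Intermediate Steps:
$L{\left(V \right)} = 28$ ($L{\left(V \right)} = \left(-7\right) \left(-4\right) = 28$)
$f{\left(D \right)} = 0$
$\sqrt{\left(\left(-1\right) 33 + L{\left(1 \right)}\right) + f{\left(P \right)}} = \sqrt{\left(\left(-1\right) 33 + 28\right) + 0} = \sqrt{\left(-33 + 28\right) + 0} = \sqrt{-5 + 0} = \sqrt{-5} = i \sqrt{5}$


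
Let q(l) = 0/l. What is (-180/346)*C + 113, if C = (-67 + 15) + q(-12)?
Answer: 24229/173 ≈ 140.05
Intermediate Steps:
q(l) = 0
C = -52 (C = (-67 + 15) + 0 = -52 + 0 = -52)
(-180/346)*C + 113 = -180/346*(-52) + 113 = -180*1/346*(-52) + 113 = -90/173*(-52) + 113 = 4680/173 + 113 = 24229/173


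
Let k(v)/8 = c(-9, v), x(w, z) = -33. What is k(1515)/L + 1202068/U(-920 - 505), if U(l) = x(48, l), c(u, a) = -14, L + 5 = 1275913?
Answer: -383432045360/10526241 ≈ -36426.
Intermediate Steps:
L = 1275908 (L = -5 + 1275913 = 1275908)
k(v) = -112 (k(v) = 8*(-14) = -112)
U(l) = -33
k(1515)/L + 1202068/U(-920 - 505) = -112/1275908 + 1202068/(-33) = -112*1/1275908 + 1202068*(-1/33) = -28/318977 - 1202068/33 = -383432045360/10526241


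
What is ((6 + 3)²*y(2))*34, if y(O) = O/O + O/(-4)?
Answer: 1377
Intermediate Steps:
y(O) = 1 - O/4 (y(O) = 1 + O*(-¼) = 1 - O/4)
((6 + 3)²*y(2))*34 = ((6 + 3)²*(1 - ¼*2))*34 = (9²*(1 - ½))*34 = (81*(½))*34 = (81/2)*34 = 1377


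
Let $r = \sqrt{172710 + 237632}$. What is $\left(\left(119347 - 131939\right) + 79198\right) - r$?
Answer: $66606 - \sqrt{410342} \approx 65965.0$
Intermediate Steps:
$r = \sqrt{410342} \approx 640.58$
$\left(\left(119347 - 131939\right) + 79198\right) - r = \left(\left(119347 - 131939\right) + 79198\right) - \sqrt{410342} = \left(-12592 + 79198\right) - \sqrt{410342} = 66606 - \sqrt{410342}$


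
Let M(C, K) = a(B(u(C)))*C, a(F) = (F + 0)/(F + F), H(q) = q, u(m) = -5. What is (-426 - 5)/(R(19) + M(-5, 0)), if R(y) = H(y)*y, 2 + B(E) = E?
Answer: -862/717 ≈ -1.2022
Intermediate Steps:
B(E) = -2 + E
a(F) = 1/2 (a(F) = F/((2*F)) = F*(1/(2*F)) = 1/2)
M(C, K) = C/2
R(y) = y**2 (R(y) = y*y = y**2)
(-426 - 5)/(R(19) + M(-5, 0)) = (-426 - 5)/(19**2 + (1/2)*(-5)) = -431/(361 - 5/2) = -431/717/2 = -431*2/717 = -862/717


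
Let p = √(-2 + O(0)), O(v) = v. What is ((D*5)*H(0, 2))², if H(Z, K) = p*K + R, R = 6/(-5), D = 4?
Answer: -2624 - 1920*I*√2 ≈ -2624.0 - 2715.3*I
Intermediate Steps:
p = I*√2 (p = √(-2 + 0) = √(-2) = I*√2 ≈ 1.4142*I)
R = -6/5 (R = 6*(-⅕) = -6/5 ≈ -1.2000)
H(Z, K) = -6/5 + I*K*√2 (H(Z, K) = (I*√2)*K - 6/5 = I*K*√2 - 6/5 = -6/5 + I*K*√2)
((D*5)*H(0, 2))² = ((4*5)*(-6/5 + I*2*√2))² = (20*(-6/5 + 2*I*√2))² = (-24 + 40*I*√2)²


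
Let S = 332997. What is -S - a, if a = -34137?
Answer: -298860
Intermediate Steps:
-S - a = -1*332997 - 1*(-34137) = -332997 + 34137 = -298860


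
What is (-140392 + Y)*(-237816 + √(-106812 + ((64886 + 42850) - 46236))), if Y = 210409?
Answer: -16651162872 + 1120272*I*√177 ≈ -1.6651e+10 + 1.4904e+7*I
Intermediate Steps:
(-140392 + Y)*(-237816 + √(-106812 + ((64886 + 42850) - 46236))) = (-140392 + 210409)*(-237816 + √(-106812 + ((64886 + 42850) - 46236))) = 70017*(-237816 + √(-106812 + (107736 - 46236))) = 70017*(-237816 + √(-106812 + 61500)) = 70017*(-237816 + √(-45312)) = 70017*(-237816 + 16*I*√177) = -16651162872 + 1120272*I*√177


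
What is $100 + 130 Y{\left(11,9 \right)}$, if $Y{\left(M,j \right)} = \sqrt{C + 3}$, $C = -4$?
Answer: $100 + 130 i \approx 100.0 + 130.0 i$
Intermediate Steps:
$Y{\left(M,j \right)} = i$ ($Y{\left(M,j \right)} = \sqrt{-4 + 3} = \sqrt{-1} = i$)
$100 + 130 Y{\left(11,9 \right)} = 100 + 130 i$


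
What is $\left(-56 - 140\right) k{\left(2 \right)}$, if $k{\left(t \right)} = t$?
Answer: $-392$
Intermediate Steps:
$\left(-56 - 140\right) k{\left(2 \right)} = \left(-56 - 140\right) 2 = \left(-196\right) 2 = -392$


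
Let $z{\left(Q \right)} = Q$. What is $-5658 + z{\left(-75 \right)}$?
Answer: $-5733$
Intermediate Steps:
$-5658 + z{\left(-75 \right)} = -5658 - 75 = -5733$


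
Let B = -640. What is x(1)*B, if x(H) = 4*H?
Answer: -2560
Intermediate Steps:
x(1)*B = (4*1)*(-640) = 4*(-640) = -2560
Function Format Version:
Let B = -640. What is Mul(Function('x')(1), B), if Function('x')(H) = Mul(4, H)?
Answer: -2560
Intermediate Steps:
Mul(Function('x')(1), B) = Mul(Mul(4, 1), -640) = Mul(4, -640) = -2560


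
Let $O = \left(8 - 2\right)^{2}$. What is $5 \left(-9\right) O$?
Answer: $-1620$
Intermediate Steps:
$O = 36$ ($O = 6^{2} = 36$)
$5 \left(-9\right) O = 5 \left(-9\right) 36 = \left(-45\right) 36 = -1620$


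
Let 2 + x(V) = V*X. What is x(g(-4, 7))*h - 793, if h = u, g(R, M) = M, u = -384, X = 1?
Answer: -2713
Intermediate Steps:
x(V) = -2 + V (x(V) = -2 + V*1 = -2 + V)
h = -384
x(g(-4, 7))*h - 793 = (-2 + 7)*(-384) - 793 = 5*(-384) - 793 = -1920 - 793 = -2713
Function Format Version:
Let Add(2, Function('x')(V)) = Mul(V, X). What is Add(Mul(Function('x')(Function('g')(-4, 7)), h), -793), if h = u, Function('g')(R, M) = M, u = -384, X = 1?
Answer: -2713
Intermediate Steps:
Function('x')(V) = Add(-2, V) (Function('x')(V) = Add(-2, Mul(V, 1)) = Add(-2, V))
h = -384
Add(Mul(Function('x')(Function('g')(-4, 7)), h), -793) = Add(Mul(Add(-2, 7), -384), -793) = Add(Mul(5, -384), -793) = Add(-1920, -793) = -2713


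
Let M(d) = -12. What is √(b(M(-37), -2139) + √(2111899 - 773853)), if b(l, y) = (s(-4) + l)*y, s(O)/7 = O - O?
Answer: √(25668 + √1338046) ≈ 163.78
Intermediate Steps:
s(O) = 0 (s(O) = 7*(O - O) = 7*0 = 0)
b(l, y) = l*y (b(l, y) = (0 + l)*y = l*y)
√(b(M(-37), -2139) + √(2111899 - 773853)) = √(-12*(-2139) + √(2111899 - 773853)) = √(25668 + √1338046)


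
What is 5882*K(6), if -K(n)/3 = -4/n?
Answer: 11764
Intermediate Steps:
K(n) = 12/n (K(n) = -(-12)/n = 12/n)
5882*K(6) = 5882*(12/6) = 5882*(12*(⅙)) = 5882*2 = 11764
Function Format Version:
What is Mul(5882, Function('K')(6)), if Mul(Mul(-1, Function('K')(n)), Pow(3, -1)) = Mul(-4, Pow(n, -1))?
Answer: 11764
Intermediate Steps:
Function('K')(n) = Mul(12, Pow(n, -1)) (Function('K')(n) = Mul(-3, Mul(-4, Pow(n, -1))) = Mul(12, Pow(n, -1)))
Mul(5882, Function('K')(6)) = Mul(5882, Mul(12, Pow(6, -1))) = Mul(5882, Mul(12, Rational(1, 6))) = Mul(5882, 2) = 11764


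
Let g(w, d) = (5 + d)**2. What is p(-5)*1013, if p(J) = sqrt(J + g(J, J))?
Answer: 1013*I*sqrt(5) ≈ 2265.1*I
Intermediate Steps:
p(J) = sqrt(J + (5 + J)**2)
p(-5)*1013 = sqrt(-5 + (5 - 5)**2)*1013 = sqrt(-5 + 0**2)*1013 = sqrt(-5 + 0)*1013 = sqrt(-5)*1013 = (I*sqrt(5))*1013 = 1013*I*sqrt(5)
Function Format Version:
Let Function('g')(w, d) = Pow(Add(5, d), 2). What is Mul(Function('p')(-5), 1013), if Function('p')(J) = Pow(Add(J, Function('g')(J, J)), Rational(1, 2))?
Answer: Mul(1013, I, Pow(5, Rational(1, 2))) ≈ Mul(2265.1, I)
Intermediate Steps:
Function('p')(J) = Pow(Add(J, Pow(Add(5, J), 2)), Rational(1, 2))
Mul(Function('p')(-5), 1013) = Mul(Pow(Add(-5, Pow(Add(5, -5), 2)), Rational(1, 2)), 1013) = Mul(Pow(Add(-5, Pow(0, 2)), Rational(1, 2)), 1013) = Mul(Pow(Add(-5, 0), Rational(1, 2)), 1013) = Mul(Pow(-5, Rational(1, 2)), 1013) = Mul(Mul(I, Pow(5, Rational(1, 2))), 1013) = Mul(1013, I, Pow(5, Rational(1, 2)))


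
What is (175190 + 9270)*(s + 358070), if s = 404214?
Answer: 140610906640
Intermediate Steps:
(175190 + 9270)*(s + 358070) = (175190 + 9270)*(404214 + 358070) = 184460*762284 = 140610906640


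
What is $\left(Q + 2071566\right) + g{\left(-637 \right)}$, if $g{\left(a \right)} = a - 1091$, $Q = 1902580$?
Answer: $3972418$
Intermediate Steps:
$g{\left(a \right)} = -1091 + a$ ($g{\left(a \right)} = a - 1091 = -1091 + a$)
$\left(Q + 2071566\right) + g{\left(-637 \right)} = \left(1902580 + 2071566\right) - 1728 = 3974146 - 1728 = 3972418$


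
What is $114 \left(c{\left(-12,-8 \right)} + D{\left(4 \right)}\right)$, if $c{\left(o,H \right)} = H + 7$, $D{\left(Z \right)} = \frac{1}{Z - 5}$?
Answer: $-228$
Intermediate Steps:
$D{\left(Z \right)} = \frac{1}{-5 + Z}$
$c{\left(o,H \right)} = 7 + H$
$114 \left(c{\left(-12,-8 \right)} + D{\left(4 \right)}\right) = 114 \left(\left(7 - 8\right) + \frac{1}{-5 + 4}\right) = 114 \left(-1 + \frac{1}{-1}\right) = 114 \left(-1 - 1\right) = 114 \left(-2\right) = -228$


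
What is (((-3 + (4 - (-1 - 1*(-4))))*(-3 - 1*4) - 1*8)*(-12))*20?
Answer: -1440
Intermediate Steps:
(((-3 + (4 - (-1 - 1*(-4))))*(-3 - 1*4) - 1*8)*(-12))*20 = (((-3 + (4 - (-1 + 4)))*(-3 - 4) - 8)*(-12))*20 = (((-3 + (4 - 1*3))*(-7) - 8)*(-12))*20 = (((-3 + (4 - 3))*(-7) - 8)*(-12))*20 = (((-3 + 1)*(-7) - 8)*(-12))*20 = ((-2*(-7) - 8)*(-12))*20 = ((14 - 8)*(-12))*20 = (6*(-12))*20 = -72*20 = -1440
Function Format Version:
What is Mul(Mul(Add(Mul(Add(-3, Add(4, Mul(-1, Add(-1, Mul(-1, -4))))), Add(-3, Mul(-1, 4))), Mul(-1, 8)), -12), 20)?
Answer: -1440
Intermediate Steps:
Mul(Mul(Add(Mul(Add(-3, Add(4, Mul(-1, Add(-1, Mul(-1, -4))))), Add(-3, Mul(-1, 4))), Mul(-1, 8)), -12), 20) = Mul(Mul(Add(Mul(Add(-3, Add(4, Mul(-1, Add(-1, 4)))), Add(-3, -4)), -8), -12), 20) = Mul(Mul(Add(Mul(Add(-3, Add(4, Mul(-1, 3))), -7), -8), -12), 20) = Mul(Mul(Add(Mul(Add(-3, Add(4, -3)), -7), -8), -12), 20) = Mul(Mul(Add(Mul(Add(-3, 1), -7), -8), -12), 20) = Mul(Mul(Add(Mul(-2, -7), -8), -12), 20) = Mul(Mul(Add(14, -8), -12), 20) = Mul(Mul(6, -12), 20) = Mul(-72, 20) = -1440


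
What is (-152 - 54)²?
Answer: 42436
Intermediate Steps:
(-152 - 54)² = (-206)² = 42436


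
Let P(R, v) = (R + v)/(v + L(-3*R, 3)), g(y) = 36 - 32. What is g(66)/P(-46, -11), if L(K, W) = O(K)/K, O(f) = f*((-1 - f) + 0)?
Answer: 200/19 ≈ 10.526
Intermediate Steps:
g(y) = 4
O(f) = f*(-1 - f)
L(K, W) = -1 - K (L(K, W) = (-K*(1 + K))/K = -1 - K)
P(R, v) = (R + v)/(-1 + v + 3*R) (P(R, v) = (R + v)/(v + (-1 - (-3)*R)) = (R + v)/(v + (-1 + 3*R)) = (R + v)/(-1 + v + 3*R))
g(66)/P(-46, -11) = 4/(((-46 - 11)/(-1 - 11 + 3*(-46)))) = 4/((-57/(-1 - 11 - 138))) = 4/((-57/(-150))) = 4/((-1/150*(-57))) = 4/(19/50) = 4*(50/19) = 200/19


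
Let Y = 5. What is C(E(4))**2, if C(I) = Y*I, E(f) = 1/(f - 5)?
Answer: 25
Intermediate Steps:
E(f) = 1/(-5 + f)
C(I) = 5*I
C(E(4))**2 = (5/(-5 + 4))**2 = (5/(-1))**2 = (5*(-1))**2 = (-5)**2 = 25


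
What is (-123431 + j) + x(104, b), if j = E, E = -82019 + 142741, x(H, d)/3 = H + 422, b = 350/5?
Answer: -61131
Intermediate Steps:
b = 70 (b = 350*(⅕) = 70)
x(H, d) = 1266 + 3*H (x(H, d) = 3*(H + 422) = 3*(422 + H) = 1266 + 3*H)
E = 60722
j = 60722
(-123431 + j) + x(104, b) = (-123431 + 60722) + (1266 + 3*104) = -62709 + (1266 + 312) = -62709 + 1578 = -61131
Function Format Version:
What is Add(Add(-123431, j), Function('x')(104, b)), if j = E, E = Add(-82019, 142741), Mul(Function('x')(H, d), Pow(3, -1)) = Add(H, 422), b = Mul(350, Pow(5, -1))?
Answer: -61131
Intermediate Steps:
b = 70 (b = Mul(350, Rational(1, 5)) = 70)
Function('x')(H, d) = Add(1266, Mul(3, H)) (Function('x')(H, d) = Mul(3, Add(H, 422)) = Mul(3, Add(422, H)) = Add(1266, Mul(3, H)))
E = 60722
j = 60722
Add(Add(-123431, j), Function('x')(104, b)) = Add(Add(-123431, 60722), Add(1266, Mul(3, 104))) = Add(-62709, Add(1266, 312)) = Add(-62709, 1578) = -61131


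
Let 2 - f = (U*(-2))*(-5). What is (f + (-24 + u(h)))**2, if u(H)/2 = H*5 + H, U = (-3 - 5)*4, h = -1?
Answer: 81796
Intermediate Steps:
U = -32 (U = -8*4 = -32)
u(H) = 12*H (u(H) = 2*(H*5 + H) = 2*(5*H + H) = 2*(6*H) = 12*H)
f = 322 (f = 2 - (-32*(-2))*(-5) = 2 - 64*(-5) = 2 - 1*(-320) = 2 + 320 = 322)
(f + (-24 + u(h)))**2 = (322 + (-24 + 12*(-1)))**2 = (322 + (-24 - 12))**2 = (322 - 36)**2 = 286**2 = 81796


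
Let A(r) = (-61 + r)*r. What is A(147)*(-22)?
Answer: -278124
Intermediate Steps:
A(r) = r*(-61 + r)
A(147)*(-22) = (147*(-61 + 147))*(-22) = (147*86)*(-22) = 12642*(-22) = -278124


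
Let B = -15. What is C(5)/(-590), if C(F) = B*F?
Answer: 15/118 ≈ 0.12712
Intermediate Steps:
C(F) = -15*F
C(5)/(-590) = -15*5/(-590) = -75*(-1/590) = 15/118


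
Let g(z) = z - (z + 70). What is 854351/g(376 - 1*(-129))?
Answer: -854351/70 ≈ -12205.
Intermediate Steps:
g(z) = -70 (g(z) = z - (70 + z) = z + (-70 - z) = -70)
854351/g(376 - 1*(-129)) = 854351/(-70) = 854351*(-1/70) = -854351/70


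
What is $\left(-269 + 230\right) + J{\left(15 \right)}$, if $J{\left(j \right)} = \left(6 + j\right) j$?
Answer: $276$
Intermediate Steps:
$J{\left(j \right)} = j \left(6 + j\right)$
$\left(-269 + 230\right) + J{\left(15 \right)} = \left(-269 + 230\right) + 15 \left(6 + 15\right) = -39 + 15 \cdot 21 = -39 + 315 = 276$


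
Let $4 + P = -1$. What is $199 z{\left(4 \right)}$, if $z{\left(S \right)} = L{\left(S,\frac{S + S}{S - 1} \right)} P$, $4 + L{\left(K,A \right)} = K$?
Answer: $0$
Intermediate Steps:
$L{\left(K,A \right)} = -4 + K$
$P = -5$ ($P = -4 - 1 = -5$)
$z{\left(S \right)} = 20 - 5 S$ ($z{\left(S \right)} = \left(-4 + S\right) \left(-5\right) = 20 - 5 S$)
$199 z{\left(4 \right)} = 199 \left(20 - 20\right) = 199 \cdot 0 = 0$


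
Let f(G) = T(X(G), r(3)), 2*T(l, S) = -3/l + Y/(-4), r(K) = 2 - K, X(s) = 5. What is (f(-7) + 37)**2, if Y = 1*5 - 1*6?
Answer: 2169729/1600 ≈ 1356.1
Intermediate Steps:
Y = -1 (Y = 5 - 6 = -1)
T(l, S) = 1/8 - 3/(2*l) (T(l, S) = (-3/l - 1/(-4))/2 = (-3/l - 1*(-1/4))/2 = (-3/l + 1/4)/2 = (1/4 - 3/l)/2 = 1/8 - 3/(2*l))
f(G) = -7/40 (f(G) = (1/8)*(-12 + 5)/5 = (1/8)*(1/5)*(-7) = -7/40)
(f(-7) + 37)**2 = (-7/40 + 37)**2 = (1473/40)**2 = 2169729/1600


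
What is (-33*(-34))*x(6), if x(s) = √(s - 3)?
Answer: 1122*√3 ≈ 1943.4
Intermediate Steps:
x(s) = √(-3 + s)
(-33*(-34))*x(6) = (-33*(-34))*√(-3 + 6) = 1122*√3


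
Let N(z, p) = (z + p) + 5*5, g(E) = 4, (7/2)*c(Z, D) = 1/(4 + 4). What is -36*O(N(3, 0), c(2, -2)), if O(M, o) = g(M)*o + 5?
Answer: -1296/7 ≈ -185.14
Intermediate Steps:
c(Z, D) = 1/28 (c(Z, D) = 2/(7*(4 + 4)) = (2/7)/8 = (2/7)*(⅛) = 1/28)
N(z, p) = 25 + p + z (N(z, p) = (p + z) + 25 = 25 + p + z)
O(M, o) = 5 + 4*o (O(M, o) = 4*o + 5 = 5 + 4*o)
-36*O(N(3, 0), c(2, -2)) = -36*(5 + 4*(1/28)) = -36*(5 + ⅐) = -36*36/7 = -1296/7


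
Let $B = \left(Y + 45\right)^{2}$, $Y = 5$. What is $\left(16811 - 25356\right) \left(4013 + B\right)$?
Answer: $-55653585$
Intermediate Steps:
$B = 2500$ ($B = \left(5 + 45\right)^{2} = 50^{2} = 2500$)
$\left(16811 - 25356\right) \left(4013 + B\right) = \left(16811 - 25356\right) \left(4013 + 2500\right) = \left(16811 - 25356\right) 6513 = \left(-8545\right) 6513 = -55653585$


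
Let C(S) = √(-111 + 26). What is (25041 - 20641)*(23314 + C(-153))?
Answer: 102581600 + 4400*I*√85 ≈ 1.0258e+8 + 40566.0*I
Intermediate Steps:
C(S) = I*√85 (C(S) = √(-85) = I*√85)
(25041 - 20641)*(23314 + C(-153)) = (25041 - 20641)*(23314 + I*√85) = 4400*(23314 + I*√85) = 102581600 + 4400*I*√85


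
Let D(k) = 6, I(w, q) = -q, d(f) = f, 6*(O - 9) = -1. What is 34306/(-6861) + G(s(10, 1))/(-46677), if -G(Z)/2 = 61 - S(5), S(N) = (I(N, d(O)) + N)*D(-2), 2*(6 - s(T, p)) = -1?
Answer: -533382838/106750299 ≈ -4.9965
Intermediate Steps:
O = 53/6 (O = 9 + (1/6)*(-1) = 9 - 1/6 = 53/6 ≈ 8.8333)
s(T, p) = 13/2 (s(T, p) = 6 - 1/2*(-1) = 6 + 1/2 = 13/2)
S(N) = -53 + 6*N (S(N) = (-1*53/6 + N)*6 = (-53/6 + N)*6 = -53 + 6*N)
G(Z) = -168 (G(Z) = -2*(61 - (-53 + 6*5)) = -2*(61 - (-53 + 30)) = -2*(61 - 1*(-23)) = -2*(61 + 23) = -2*84 = -168)
34306/(-6861) + G(s(10, 1))/(-46677) = 34306/(-6861) - 168/(-46677) = 34306*(-1/6861) - 168*(-1/46677) = -34306/6861 + 56/15559 = -533382838/106750299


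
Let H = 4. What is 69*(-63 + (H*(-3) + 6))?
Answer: -4761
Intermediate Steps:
69*(-63 + (H*(-3) + 6)) = 69*(-63 + (4*(-3) + 6)) = 69*(-63 + (-12 + 6)) = 69*(-63 - 6) = 69*(-69) = -4761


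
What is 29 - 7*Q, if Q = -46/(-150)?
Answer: 2014/75 ≈ 26.853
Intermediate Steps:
Q = 23/75 (Q = -46*(-1/150) = 23/75 ≈ 0.30667)
29 - 7*Q = 29 - 7*23/75 = 29 - 161/75 = 2014/75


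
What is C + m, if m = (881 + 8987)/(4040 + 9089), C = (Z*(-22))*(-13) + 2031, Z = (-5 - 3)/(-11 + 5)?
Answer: 95044177/39387 ≈ 2413.1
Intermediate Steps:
Z = 4/3 (Z = -8/(-6) = -8*(-⅙) = 4/3 ≈ 1.3333)
C = 7237/3 (C = ((4/3)*(-22))*(-13) + 2031 = -88/3*(-13) + 2031 = 1144/3 + 2031 = 7237/3 ≈ 2412.3)
m = 9868/13129 ≈ 0.75162
C + m = 7237/3 + 9868/13129 = 95044177/39387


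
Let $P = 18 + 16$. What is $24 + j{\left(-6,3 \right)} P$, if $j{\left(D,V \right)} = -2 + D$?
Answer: $-248$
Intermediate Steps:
$P = 34$
$24 + j{\left(-6,3 \right)} P = 24 + \left(-2 - 6\right) 34 = 24 - 272 = -248$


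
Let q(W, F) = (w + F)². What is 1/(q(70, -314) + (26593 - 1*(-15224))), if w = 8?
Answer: 1/135453 ≈ 7.3826e-6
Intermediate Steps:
q(W, F) = (8 + F)²
1/(q(70, -314) + (26593 - 1*(-15224))) = 1/((8 - 314)² + (26593 - 1*(-15224))) = 1/((-306)² + (26593 + 15224)) = 1/(93636 + 41817) = 1/135453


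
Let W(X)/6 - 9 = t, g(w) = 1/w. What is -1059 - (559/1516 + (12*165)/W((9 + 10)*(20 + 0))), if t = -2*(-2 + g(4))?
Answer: -8230127/7580 ≈ -1085.8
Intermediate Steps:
t = 7/2 (t = -2*(-2 + 1/4) = -2*(-7/4) = 7/2 ≈ 3.5000)
W(X) = 75 (W(X) = 54 + 6*(7/2) = 54 + 21 = 75)
-1059 - (559/1516 + (12*165)/W((9 + 10)*(20 + 0))) = -1059 - (559/1516 + (12*165)/75) = -1059 - (559*(1/1516) + 1980*(1/75)) = -1059 - (559/1516 + 132/5) = -1059 - 1*202907/7580 = -1059 - 202907/7580 = -8230127/7580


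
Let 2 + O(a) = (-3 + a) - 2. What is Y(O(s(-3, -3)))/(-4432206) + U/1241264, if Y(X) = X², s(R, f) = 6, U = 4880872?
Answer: 676032153824/171923054637 ≈ 3.9322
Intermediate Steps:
O(a) = -7 + a (O(a) = -2 + ((-3 + a) - 2) = -2 + (-5 + a) = -7 + a)
Y(O(s(-3, -3)))/(-4432206) + U/1241264 = (-7 + 6)²/(-4432206) + 4880872/1241264 = (-1)²*(-1/4432206) + 4880872*(1/1241264) = 1*(-1/4432206) + 610109/155158 = -1/4432206 + 610109/155158 = 676032153824/171923054637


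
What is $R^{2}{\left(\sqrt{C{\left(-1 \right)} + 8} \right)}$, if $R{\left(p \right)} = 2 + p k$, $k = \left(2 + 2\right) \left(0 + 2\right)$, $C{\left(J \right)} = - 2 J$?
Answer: $644 + 32 \sqrt{10} \approx 745.19$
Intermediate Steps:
$k = 8$ ($k = 4 \cdot 2 = 8$)
$R{\left(p \right)} = 2 + 8 p$ ($R{\left(p \right)} = 2 + p 8 = 2 + 8 p$)
$R^{2}{\left(\sqrt{C{\left(-1 \right)} + 8} \right)} = \left(2 + 8 \sqrt{\left(-2\right) \left(-1\right) + 8}\right)^{2} = \left(2 + 8 \sqrt{2 + 8}\right)^{2} = \left(2 + 8 \sqrt{10}\right)^{2}$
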